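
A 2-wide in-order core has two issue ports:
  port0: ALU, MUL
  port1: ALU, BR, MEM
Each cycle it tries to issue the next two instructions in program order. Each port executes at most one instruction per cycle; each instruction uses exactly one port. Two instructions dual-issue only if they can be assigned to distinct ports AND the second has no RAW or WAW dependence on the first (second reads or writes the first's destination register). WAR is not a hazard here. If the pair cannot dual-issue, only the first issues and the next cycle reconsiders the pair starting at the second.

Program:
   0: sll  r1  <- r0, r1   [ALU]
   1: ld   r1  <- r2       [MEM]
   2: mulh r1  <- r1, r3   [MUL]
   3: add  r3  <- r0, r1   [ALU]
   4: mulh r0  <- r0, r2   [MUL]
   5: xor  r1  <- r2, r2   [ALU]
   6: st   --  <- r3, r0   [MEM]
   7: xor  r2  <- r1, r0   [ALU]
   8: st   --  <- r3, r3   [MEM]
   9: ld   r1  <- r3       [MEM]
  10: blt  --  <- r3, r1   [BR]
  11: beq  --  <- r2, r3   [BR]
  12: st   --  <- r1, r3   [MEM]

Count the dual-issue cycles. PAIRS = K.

0. sll @i0  | WAW r1
1. ld @i1  | RAW+WAW r1
2. mulh @i2  | RAW r1
3. add+mulh @i3/i4  | 2-wide
4. xor+st @i5/i6  | 2-wide
5. xor+st @i7/i8  | 2-wide
6. ld @i9  | no-port MEM/BR
7. blt @i10  | no-port BR/BR
8. beq @i11  | no-port BR/MEM
9. st @i12  | tail

PAIRS = 3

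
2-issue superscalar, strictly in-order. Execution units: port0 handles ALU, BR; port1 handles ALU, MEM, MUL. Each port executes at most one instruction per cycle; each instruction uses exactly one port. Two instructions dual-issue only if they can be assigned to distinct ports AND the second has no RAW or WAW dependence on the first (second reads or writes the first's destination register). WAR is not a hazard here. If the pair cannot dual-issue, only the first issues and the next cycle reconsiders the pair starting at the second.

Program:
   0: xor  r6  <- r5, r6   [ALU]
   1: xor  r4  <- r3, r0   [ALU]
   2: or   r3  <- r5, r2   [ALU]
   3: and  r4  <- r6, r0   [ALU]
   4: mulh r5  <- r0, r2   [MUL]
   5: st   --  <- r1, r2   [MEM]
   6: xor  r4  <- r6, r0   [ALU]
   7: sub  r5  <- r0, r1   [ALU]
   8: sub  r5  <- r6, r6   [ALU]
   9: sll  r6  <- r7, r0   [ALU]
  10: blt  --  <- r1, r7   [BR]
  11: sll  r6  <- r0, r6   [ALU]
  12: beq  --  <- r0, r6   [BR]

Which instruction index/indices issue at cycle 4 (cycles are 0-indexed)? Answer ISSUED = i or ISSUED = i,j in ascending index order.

ISSUED = 7

  cy0 -> i0+i1 (xor.ALU/xor.ALU) 2-wide
  cy1 -> i2+i3 (or.ALU/and.ALU) 2-wide
  cy2 -> i4 (mulh.MUL) no-port MUL/MEM
  cy3 -> i5+i6 (st.MEM/xor.ALU) 2-wide
  cy4 -> i7 (sub.ALU) WAW r5
  cy5 -> i8+i9 (sub.ALU/sll.ALU) 2-wide
  cy6 -> i10+i11 (blt.BR/sll.ALU) 2-wide
  cy7 -> i12 (beq.BR) tail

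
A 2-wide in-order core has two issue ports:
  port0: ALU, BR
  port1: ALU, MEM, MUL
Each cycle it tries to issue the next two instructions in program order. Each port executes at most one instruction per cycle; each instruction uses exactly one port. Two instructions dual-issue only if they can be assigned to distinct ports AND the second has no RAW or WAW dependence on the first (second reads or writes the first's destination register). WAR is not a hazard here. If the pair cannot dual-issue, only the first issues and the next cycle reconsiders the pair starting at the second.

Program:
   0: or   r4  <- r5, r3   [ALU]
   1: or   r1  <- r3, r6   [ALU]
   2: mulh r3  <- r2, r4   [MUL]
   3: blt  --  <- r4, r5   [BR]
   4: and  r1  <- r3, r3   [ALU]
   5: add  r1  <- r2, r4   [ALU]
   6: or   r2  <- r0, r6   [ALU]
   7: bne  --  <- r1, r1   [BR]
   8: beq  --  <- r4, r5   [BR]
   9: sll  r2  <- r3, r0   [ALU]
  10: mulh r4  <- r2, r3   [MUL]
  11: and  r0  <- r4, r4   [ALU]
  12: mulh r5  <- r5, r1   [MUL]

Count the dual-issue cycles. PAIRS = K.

0. or/or @i0&i1  | pair
1. mulh/blt @i2&i3  | pair
2. and @i4  | WAW r1
3. add/or @i5&i6  | pair
4. bne @i7  | no-port BR/BR
5. beq/sll @i8&i9  | pair
6. mulh @i10  | RAW r4
7. and/mulh @i11&i12  | pair

PAIRS = 5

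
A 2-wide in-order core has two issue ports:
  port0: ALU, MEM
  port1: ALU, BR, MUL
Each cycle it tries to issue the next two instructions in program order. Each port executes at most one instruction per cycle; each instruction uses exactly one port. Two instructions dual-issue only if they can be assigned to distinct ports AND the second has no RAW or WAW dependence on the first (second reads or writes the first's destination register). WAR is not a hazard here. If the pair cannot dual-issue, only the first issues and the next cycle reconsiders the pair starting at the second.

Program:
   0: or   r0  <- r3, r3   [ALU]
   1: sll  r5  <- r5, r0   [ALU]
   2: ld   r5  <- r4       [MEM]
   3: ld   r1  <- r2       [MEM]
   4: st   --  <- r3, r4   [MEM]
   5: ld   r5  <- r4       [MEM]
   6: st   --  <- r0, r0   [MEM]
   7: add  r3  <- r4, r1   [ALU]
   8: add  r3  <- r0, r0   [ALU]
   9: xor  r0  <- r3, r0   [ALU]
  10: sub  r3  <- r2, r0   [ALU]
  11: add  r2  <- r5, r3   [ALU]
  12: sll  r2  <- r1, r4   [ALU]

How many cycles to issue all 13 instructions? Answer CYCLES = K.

CYCLES = 12

#0 head=0: or i0 RAW r0
#1 head=1: sll i1 WAW r5
#2 head=2: ld i2 no-port MEM/MEM
#3 head=3: ld i3 no-port MEM/MEM
#4 head=4: st i4 no-port MEM/MEM
#5 head=5: ld i5 no-port MEM/MEM
#6 head=6: st;add i6&i7 pair
#7 head=8: add i8 RAW r3
#8 head=9: xor i9 RAW r0
#9 head=10: sub i10 RAW r3
#10 head=11: add i11 WAW r2
#11 head=12: sll i12 tail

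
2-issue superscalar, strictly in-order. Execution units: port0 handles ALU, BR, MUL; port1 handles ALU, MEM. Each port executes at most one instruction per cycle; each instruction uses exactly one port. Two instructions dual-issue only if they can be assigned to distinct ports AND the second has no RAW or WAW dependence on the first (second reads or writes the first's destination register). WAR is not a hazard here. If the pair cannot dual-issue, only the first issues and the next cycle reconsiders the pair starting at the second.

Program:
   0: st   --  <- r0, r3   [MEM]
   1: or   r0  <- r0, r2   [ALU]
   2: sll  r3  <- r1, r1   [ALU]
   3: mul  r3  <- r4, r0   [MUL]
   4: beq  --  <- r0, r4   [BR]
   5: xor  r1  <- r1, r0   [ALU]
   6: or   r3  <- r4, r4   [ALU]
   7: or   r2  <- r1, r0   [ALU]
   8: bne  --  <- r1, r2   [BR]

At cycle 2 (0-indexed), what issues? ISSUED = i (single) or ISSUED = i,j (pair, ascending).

#0 head=0: st.MEM+or.ALU i0&i1 2-wide
#1 head=2: sll.ALU i2 WAW r3
#2 head=3: mul.MUL i3 no-port MUL/BR
#3 head=4: beq.BR+xor.ALU i4&i5 2-wide
#4 head=6: or.ALU+or.ALU i6&i7 2-wide
#5 head=8: bne.BR i8 tail

ISSUED = 3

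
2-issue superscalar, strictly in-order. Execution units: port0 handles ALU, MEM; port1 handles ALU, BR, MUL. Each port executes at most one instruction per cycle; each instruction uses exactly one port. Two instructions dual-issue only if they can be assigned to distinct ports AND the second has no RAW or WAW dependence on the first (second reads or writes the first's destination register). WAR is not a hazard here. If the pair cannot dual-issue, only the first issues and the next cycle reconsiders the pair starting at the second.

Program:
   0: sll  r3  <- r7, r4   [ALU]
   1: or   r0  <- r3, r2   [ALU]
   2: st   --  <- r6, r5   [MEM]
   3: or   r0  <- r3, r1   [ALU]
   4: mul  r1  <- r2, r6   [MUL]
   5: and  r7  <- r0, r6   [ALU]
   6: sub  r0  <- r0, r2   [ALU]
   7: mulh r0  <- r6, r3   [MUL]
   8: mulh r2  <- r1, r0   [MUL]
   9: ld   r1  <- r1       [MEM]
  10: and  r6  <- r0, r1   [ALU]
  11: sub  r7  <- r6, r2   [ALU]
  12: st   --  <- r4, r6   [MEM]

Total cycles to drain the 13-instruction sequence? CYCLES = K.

CYCLES = 8

[0] i0  sll  -- RAW r3
[1] i1+i2  or st  -- dual
[2] i3+i4  or mul  -- dual
[3] i5+i6  and sub  -- dual
[4] i7  mulh  -- no-port MUL/MUL
[5] i8+i9  mulh ld  -- dual
[6] i10  and  -- RAW r6
[7] i11+i12  sub st  -- dual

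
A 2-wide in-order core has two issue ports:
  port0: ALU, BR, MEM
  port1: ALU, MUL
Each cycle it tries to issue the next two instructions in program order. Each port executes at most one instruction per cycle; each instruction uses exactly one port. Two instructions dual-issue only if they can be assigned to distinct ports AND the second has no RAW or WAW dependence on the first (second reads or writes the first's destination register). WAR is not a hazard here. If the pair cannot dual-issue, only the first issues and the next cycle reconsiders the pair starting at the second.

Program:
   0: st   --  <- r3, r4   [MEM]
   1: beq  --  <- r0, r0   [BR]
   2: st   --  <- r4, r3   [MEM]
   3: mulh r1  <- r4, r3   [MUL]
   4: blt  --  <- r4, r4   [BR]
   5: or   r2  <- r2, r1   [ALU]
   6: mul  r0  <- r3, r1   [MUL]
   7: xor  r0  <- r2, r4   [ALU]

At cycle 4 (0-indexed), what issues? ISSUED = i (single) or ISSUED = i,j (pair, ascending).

ISSUED = 6

c0: i0 st.MEM  no-port MEM/BR
c1: i1 beq.BR  no-port BR/MEM
c2: i2,i3 st.MEM/mulh.MUL  dual
c3: i4,i5 blt.BR/or.ALU  dual
c4: i6 mul.MUL  WAW r0
c5: i7 xor.ALU  tail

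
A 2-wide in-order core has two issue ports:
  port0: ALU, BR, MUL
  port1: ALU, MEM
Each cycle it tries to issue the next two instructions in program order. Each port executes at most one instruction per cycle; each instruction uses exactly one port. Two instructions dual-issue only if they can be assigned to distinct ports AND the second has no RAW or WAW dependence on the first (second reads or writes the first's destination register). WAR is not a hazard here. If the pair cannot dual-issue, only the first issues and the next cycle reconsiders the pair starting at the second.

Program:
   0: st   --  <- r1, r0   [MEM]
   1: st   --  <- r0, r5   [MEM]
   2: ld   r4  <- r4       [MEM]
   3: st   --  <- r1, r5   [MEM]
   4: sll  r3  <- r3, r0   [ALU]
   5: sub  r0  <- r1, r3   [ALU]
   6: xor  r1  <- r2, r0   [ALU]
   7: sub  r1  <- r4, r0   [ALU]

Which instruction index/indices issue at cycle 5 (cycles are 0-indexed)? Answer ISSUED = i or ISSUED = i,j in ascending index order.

  cy0 -> i0 (st) no-port MEM/MEM
  cy1 -> i1 (st) no-port MEM/MEM
  cy2 -> i2 (ld) no-port MEM/MEM
  cy3 -> i3+i4 (st+sll) pair
  cy4 -> i5 (sub) RAW r0
  cy5 -> i6 (xor) WAW r1
  cy6 -> i7 (sub) tail

ISSUED = 6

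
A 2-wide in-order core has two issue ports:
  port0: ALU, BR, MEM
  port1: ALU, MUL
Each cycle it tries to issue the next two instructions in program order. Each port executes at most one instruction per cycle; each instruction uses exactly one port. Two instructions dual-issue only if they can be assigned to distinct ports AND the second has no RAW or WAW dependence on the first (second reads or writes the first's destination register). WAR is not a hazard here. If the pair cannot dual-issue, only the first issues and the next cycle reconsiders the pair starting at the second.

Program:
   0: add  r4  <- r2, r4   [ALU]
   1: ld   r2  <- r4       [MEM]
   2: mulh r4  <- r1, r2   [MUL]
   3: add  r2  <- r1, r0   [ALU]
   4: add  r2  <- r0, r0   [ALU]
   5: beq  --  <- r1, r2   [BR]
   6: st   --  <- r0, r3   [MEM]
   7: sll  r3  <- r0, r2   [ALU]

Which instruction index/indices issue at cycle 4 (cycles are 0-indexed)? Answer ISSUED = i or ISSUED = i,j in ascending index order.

ISSUED = 5

t=0 i0:add.ALU ; RAW r4
t=1 i1:ld.MEM ; RAW r2
t=2 i2+i3:mulh.MUL/add.ALU ; pair
t=3 i4:add.ALU ; RAW r2
t=4 i5:beq.BR ; no-port BR/MEM
t=5 i6+i7:st.MEM/sll.ALU ; pair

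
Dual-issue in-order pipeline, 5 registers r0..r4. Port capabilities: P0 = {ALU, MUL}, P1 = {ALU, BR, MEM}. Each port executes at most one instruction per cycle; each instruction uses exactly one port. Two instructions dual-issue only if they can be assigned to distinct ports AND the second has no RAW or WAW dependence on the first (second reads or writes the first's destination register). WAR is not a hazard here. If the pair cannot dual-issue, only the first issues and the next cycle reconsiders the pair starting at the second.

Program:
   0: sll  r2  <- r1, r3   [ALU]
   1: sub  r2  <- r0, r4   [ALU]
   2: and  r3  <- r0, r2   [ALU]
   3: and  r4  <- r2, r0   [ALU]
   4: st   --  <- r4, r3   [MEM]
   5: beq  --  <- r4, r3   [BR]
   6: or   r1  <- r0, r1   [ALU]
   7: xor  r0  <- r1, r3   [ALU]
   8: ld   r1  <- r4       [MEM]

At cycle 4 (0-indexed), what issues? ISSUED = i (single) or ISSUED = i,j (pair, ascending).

ISSUED = 5,6

#0 head=0: sll.ALU i0 WAW r2
#1 head=1: sub.ALU i1 RAW r2
#2 head=2: and.ALU+and.ALU i2+i3 pair
#3 head=4: st.MEM i4 no-port MEM/BR
#4 head=5: beq.BR+or.ALU i5+i6 pair
#5 head=7: xor.ALU+ld.MEM i7+i8 pair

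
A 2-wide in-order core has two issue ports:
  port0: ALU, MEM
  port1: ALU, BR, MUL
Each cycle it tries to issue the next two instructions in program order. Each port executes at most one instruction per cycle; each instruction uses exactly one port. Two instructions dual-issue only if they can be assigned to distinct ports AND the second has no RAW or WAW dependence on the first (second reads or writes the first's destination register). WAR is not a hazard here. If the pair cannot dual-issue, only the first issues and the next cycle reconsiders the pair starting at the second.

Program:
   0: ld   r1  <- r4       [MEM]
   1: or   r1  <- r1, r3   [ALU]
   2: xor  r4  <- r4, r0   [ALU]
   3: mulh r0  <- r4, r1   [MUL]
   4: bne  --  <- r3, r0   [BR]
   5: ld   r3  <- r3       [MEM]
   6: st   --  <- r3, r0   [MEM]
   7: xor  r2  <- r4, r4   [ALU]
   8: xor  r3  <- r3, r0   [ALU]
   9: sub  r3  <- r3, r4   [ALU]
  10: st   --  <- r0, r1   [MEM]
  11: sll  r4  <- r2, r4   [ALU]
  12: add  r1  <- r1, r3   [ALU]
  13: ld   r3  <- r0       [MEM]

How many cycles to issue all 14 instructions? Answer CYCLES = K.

CYCLES = 9

c0: i0 ld.MEM  RAW+WAW r1
c1: i1,i2 or.ALU/xor.ALU  2-wide
c2: i3 mulh.MUL  no-port MUL/BR
c3: i4,i5 bne.BR/ld.MEM  2-wide
c4: i6,i7 st.MEM/xor.ALU  2-wide
c5: i8 xor.ALU  RAW+WAW r3
c6: i9,i10 sub.ALU/st.MEM  2-wide
c7: i11,i12 sll.ALU/add.ALU  2-wide
c8: i13 ld.MEM  tail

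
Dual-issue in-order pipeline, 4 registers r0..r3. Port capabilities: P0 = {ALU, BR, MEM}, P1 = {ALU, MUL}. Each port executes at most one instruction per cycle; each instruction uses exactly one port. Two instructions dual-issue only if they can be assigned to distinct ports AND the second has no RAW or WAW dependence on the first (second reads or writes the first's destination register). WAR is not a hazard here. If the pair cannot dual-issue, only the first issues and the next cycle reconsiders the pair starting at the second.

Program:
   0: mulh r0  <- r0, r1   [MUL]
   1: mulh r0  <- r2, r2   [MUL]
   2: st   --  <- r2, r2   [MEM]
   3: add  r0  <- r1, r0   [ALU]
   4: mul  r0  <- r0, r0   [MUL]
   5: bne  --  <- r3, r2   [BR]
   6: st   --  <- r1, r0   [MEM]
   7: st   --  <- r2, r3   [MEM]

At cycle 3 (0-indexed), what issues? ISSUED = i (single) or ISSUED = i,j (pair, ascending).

t=0 i0:mulh.MUL ; no-port MUL/MUL
t=1 i1/i2:mulh.MUL/st.MEM ; dual
t=2 i3:add.ALU ; RAW+WAW r0
t=3 i4/i5:mul.MUL/bne.BR ; dual
t=4 i6:st.MEM ; no-port MEM/MEM
t=5 i7:st.MEM ; tail

ISSUED = 4,5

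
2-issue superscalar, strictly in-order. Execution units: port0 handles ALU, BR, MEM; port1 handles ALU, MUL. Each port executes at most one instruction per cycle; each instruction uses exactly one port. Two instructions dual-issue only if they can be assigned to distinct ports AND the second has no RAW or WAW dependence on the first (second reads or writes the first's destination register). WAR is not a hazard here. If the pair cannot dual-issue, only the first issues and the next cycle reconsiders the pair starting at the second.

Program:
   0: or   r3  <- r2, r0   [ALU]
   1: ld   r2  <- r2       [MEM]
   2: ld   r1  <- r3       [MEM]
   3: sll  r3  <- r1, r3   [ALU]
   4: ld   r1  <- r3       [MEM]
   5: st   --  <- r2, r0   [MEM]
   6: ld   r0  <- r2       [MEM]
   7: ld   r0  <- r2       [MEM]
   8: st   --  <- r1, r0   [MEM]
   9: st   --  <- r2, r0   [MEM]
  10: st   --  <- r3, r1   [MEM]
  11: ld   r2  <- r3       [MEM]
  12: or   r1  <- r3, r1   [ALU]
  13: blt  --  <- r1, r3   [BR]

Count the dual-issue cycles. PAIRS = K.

PAIRS = 2

  cy0 -> i0&i1 (or.ALU/ld.MEM) dual
  cy1 -> i2 (ld.MEM) RAW r1
  cy2 -> i3 (sll.ALU) RAW r3
  cy3 -> i4 (ld.MEM) no-port MEM/MEM
  cy4 -> i5 (st.MEM) no-port MEM/MEM
  cy5 -> i6 (ld.MEM) no-port MEM/MEM
  cy6 -> i7 (ld.MEM) no-port MEM/MEM
  cy7 -> i8 (st.MEM) no-port MEM/MEM
  cy8 -> i9 (st.MEM) no-port MEM/MEM
  cy9 -> i10 (st.MEM) no-port MEM/MEM
  cy10 -> i11&i12 (ld.MEM/or.ALU) dual
  cy11 -> i13 (blt.BR) tail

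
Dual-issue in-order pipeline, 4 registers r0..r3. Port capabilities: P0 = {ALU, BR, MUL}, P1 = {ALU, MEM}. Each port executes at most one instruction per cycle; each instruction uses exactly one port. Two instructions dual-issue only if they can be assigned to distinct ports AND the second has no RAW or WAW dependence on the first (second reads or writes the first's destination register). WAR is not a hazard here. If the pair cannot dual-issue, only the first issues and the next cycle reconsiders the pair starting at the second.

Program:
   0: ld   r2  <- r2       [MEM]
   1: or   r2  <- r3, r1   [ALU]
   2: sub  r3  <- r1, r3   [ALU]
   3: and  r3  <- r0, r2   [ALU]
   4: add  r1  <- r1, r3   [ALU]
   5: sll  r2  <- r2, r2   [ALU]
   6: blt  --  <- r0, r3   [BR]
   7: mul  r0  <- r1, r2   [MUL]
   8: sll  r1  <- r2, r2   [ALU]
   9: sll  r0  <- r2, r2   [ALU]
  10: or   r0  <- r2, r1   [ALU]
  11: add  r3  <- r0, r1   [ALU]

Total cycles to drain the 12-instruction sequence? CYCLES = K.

0. ld.MEM @i0  | WAW r2
1. or.ALU;sub.ALU @i1/i2  | 2-wide
2. and.ALU @i3  | RAW r3
3. add.ALU;sll.ALU @i4/i5  | 2-wide
4. blt.BR @i6  | no-port BR/MUL
5. mul.MUL;sll.ALU @i7/i8  | 2-wide
6. sll.ALU @i9  | WAW r0
7. or.ALU @i10  | RAW r0
8. add.ALU @i11  | tail

CYCLES = 9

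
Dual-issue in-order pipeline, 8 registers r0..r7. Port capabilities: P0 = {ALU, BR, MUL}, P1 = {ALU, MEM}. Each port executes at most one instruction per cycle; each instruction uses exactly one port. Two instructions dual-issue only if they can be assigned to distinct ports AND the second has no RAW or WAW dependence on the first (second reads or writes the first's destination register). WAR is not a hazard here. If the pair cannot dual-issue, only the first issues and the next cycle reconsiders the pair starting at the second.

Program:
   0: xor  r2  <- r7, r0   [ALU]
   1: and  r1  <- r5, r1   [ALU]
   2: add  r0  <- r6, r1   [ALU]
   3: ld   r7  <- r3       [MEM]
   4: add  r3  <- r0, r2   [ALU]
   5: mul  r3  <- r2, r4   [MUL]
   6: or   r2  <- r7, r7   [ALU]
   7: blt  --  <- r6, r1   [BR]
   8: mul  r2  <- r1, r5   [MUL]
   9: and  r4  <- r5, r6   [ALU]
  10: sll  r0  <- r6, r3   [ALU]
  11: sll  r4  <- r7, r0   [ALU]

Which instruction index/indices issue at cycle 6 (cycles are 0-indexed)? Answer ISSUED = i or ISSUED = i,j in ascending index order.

ISSUED = 10

0. xor.ALU+and.ALU @i0&i1  | 2-wide
1. add.ALU+ld.MEM @i2&i3  | 2-wide
2. add.ALU @i4  | WAW r3
3. mul.MUL+or.ALU @i5&i6  | 2-wide
4. blt.BR @i7  | no-port BR/MUL
5. mul.MUL+and.ALU @i8&i9  | 2-wide
6. sll.ALU @i10  | RAW r0
7. sll.ALU @i11  | tail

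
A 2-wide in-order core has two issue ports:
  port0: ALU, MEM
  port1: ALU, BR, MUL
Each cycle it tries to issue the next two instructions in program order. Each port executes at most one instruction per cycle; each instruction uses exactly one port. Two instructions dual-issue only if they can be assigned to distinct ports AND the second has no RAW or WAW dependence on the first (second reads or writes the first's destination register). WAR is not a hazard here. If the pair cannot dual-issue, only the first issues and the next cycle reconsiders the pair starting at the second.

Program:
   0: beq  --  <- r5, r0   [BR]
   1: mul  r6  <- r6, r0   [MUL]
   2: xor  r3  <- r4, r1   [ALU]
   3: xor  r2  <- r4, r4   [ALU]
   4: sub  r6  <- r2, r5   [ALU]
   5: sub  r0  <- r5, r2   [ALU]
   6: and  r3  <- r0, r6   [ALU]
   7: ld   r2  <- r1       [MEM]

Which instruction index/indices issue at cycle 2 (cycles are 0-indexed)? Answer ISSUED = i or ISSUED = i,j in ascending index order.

ISSUED = 3

[0] i0  beq  -- no-port BR/MUL
[1] i1+i2  mul/xor  -- dual
[2] i3  xor  -- RAW r2
[3] i4+i5  sub/sub  -- dual
[4] i6+i7  and/ld  -- dual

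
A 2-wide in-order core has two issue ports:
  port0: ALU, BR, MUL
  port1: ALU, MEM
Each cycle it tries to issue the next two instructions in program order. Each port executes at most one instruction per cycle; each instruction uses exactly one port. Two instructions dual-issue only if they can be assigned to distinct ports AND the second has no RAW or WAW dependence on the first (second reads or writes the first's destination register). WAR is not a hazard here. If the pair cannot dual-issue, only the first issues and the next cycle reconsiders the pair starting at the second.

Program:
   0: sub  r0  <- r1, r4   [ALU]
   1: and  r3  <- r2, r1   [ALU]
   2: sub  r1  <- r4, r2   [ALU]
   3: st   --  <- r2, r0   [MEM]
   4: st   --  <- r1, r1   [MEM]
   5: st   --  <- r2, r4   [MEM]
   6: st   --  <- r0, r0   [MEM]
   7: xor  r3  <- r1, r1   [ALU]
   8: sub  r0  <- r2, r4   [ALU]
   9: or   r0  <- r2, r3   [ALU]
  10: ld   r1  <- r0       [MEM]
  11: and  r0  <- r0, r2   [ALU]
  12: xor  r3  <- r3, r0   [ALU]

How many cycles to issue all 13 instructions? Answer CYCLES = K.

CYCLES = 9

#0 head=0: sub and i0/i1 dual
#1 head=2: sub st i2/i3 dual
#2 head=4: st i4 no-port MEM/MEM
#3 head=5: st i5 no-port MEM/MEM
#4 head=6: st xor i6/i7 dual
#5 head=8: sub i8 WAW r0
#6 head=9: or i9 RAW r0
#7 head=10: ld and i10/i11 dual
#8 head=12: xor i12 tail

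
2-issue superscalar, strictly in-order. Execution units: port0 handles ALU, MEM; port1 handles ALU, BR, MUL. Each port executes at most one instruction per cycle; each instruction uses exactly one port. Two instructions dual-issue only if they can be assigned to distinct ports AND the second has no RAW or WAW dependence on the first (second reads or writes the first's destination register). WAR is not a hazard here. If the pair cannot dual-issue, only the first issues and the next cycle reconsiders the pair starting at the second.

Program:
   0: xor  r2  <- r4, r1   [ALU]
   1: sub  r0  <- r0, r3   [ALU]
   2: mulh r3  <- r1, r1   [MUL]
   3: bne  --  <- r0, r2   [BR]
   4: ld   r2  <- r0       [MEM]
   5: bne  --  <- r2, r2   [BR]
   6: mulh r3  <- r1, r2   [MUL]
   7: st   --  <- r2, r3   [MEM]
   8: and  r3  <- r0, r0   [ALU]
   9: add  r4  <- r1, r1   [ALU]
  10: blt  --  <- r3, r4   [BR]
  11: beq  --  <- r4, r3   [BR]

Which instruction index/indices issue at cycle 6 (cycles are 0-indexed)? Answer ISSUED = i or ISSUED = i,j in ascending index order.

ISSUED = 9

c0: i0+i1 xor.ALU sub.ALU  pair
c1: i2 mulh.MUL  no-port MUL/BR
c2: i3+i4 bne.BR ld.MEM  pair
c3: i5 bne.BR  no-port BR/MUL
c4: i6 mulh.MUL  RAW r3
c5: i7+i8 st.MEM and.ALU  pair
c6: i9 add.ALU  RAW r4
c7: i10 blt.BR  no-port BR/BR
c8: i11 beq.BR  tail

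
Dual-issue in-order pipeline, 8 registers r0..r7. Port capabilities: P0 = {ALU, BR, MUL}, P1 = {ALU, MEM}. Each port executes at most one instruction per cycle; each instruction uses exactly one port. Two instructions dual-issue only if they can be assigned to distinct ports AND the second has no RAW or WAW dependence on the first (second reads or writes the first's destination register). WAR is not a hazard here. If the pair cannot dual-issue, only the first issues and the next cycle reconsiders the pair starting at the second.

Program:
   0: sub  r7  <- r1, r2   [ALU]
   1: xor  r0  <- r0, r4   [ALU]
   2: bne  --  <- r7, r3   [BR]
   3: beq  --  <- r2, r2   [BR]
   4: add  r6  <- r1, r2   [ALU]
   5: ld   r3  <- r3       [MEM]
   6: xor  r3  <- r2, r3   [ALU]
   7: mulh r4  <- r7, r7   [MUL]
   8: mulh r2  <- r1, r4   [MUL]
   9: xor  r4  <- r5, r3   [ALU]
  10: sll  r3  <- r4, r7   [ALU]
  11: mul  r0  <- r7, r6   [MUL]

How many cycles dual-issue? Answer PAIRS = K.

PAIRS = 5

0. sub/xor @i0+i1  | dual
1. bne @i2  | no-port BR/BR
2. beq/add @i3+i4  | dual
3. ld @i5  | RAW+WAW r3
4. xor/mulh @i6+i7  | dual
5. mulh/xor @i8+i9  | dual
6. sll/mul @i10+i11  | dual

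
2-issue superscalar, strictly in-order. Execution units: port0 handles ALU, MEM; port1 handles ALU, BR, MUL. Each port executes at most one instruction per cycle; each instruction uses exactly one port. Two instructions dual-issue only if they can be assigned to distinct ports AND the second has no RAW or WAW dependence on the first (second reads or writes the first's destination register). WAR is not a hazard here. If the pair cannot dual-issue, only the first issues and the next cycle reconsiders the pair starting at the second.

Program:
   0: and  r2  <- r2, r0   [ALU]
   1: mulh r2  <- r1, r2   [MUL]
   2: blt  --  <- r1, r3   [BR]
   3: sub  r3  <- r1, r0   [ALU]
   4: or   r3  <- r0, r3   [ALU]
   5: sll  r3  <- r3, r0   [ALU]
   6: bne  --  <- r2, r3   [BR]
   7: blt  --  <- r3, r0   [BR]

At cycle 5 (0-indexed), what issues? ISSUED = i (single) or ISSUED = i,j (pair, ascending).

ISSUED = 6

[0] i0  and  -- RAW+WAW r2
[1] i1  mulh  -- no-port MUL/BR
[2] i2+i3  blt sub  -- pair
[3] i4  or  -- RAW+WAW r3
[4] i5  sll  -- RAW r3
[5] i6  bne  -- no-port BR/BR
[6] i7  blt  -- tail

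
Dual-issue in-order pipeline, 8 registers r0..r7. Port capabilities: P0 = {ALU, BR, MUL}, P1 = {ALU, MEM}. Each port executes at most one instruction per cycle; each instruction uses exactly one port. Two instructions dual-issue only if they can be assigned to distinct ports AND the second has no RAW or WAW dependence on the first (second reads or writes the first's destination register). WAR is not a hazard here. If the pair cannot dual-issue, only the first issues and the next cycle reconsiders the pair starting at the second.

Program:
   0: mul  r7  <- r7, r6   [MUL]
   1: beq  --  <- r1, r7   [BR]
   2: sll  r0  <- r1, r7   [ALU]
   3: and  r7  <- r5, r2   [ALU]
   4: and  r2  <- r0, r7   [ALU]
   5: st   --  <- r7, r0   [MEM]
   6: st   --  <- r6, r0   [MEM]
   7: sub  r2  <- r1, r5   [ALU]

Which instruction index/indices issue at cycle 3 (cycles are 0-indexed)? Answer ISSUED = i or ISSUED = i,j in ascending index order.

ISSUED = 4,5

0. mul.MUL @i0  | no-port MUL/BR
1. beq.BR sll.ALU @i1,i2  | 2-wide
2. and.ALU @i3  | RAW r7
3. and.ALU st.MEM @i4,i5  | 2-wide
4. st.MEM sub.ALU @i6,i7  | 2-wide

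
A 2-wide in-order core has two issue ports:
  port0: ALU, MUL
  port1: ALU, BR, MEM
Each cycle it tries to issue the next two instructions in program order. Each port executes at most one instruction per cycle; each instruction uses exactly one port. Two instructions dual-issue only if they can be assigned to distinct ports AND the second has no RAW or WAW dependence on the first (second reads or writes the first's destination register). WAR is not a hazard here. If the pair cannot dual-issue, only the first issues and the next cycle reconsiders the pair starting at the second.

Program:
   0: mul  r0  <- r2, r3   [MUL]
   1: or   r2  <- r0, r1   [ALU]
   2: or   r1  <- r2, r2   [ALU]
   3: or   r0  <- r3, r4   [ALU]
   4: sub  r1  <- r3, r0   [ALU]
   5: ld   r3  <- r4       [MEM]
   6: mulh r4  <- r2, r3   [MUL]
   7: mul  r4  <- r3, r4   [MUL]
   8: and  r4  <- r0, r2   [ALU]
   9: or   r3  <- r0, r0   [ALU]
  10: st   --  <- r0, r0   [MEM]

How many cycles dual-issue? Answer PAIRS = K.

PAIRS = 3

  cy0 -> i0 (mul.MUL) RAW r0
  cy1 -> i1 (or.ALU) RAW r2
  cy2 -> i2/i3 (or.ALU or.ALU) 2-wide
  cy3 -> i4/i5 (sub.ALU ld.MEM) 2-wide
  cy4 -> i6 (mulh.MUL) no-port MUL/MUL
  cy5 -> i7 (mul.MUL) WAW r4
  cy6 -> i8/i9 (and.ALU or.ALU) 2-wide
  cy7 -> i10 (st.MEM) tail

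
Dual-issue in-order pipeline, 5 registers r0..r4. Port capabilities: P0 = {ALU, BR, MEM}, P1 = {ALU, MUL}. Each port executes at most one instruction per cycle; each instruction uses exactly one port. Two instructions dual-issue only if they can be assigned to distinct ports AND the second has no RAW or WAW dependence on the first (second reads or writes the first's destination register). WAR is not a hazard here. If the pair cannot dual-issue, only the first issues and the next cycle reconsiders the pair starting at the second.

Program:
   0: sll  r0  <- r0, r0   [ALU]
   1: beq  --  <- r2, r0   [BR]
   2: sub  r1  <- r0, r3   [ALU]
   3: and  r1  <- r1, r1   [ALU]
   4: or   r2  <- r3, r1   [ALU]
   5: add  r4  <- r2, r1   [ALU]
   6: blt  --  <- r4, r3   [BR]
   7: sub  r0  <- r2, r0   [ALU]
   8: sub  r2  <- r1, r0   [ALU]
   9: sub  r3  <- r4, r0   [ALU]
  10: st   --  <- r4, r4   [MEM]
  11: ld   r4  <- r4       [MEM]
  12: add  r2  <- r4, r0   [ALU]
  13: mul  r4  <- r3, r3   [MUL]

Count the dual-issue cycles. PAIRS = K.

PAIRS = 4

#0 head=0: sll i0 RAW r0
#1 head=1: beq sub i1,i2 dual
#2 head=3: and i3 RAW r1
#3 head=4: or i4 RAW r2
#4 head=5: add i5 RAW r4
#5 head=6: blt sub i6,i7 dual
#6 head=8: sub sub i8,i9 dual
#7 head=10: st i10 no-port MEM/MEM
#8 head=11: ld i11 RAW r4
#9 head=12: add mul i12,i13 dual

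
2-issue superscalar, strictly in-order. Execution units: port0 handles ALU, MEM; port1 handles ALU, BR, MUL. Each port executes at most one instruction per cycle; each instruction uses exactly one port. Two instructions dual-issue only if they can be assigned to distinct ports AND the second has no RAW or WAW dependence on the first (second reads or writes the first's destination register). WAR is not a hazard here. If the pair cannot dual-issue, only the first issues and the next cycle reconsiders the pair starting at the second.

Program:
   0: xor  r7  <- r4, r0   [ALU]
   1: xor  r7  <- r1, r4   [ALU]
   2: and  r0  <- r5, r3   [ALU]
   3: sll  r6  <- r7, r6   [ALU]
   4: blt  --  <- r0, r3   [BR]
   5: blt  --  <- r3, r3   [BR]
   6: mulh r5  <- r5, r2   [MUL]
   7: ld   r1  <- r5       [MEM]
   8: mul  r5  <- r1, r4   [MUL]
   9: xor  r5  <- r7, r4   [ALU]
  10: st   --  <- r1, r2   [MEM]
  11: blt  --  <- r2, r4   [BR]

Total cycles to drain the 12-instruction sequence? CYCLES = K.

CYCLES = 9

0. xor.ALU @i0  | WAW r7
1. xor.ALU/and.ALU @i1,i2  | dual
2. sll.ALU/blt.BR @i3,i4  | dual
3. blt.BR @i5  | no-port BR/MUL
4. mulh.MUL @i6  | RAW r5
5. ld.MEM @i7  | RAW r1
6. mul.MUL @i8  | WAW r5
7. xor.ALU/st.MEM @i9,i10  | dual
8. blt.BR @i11  | tail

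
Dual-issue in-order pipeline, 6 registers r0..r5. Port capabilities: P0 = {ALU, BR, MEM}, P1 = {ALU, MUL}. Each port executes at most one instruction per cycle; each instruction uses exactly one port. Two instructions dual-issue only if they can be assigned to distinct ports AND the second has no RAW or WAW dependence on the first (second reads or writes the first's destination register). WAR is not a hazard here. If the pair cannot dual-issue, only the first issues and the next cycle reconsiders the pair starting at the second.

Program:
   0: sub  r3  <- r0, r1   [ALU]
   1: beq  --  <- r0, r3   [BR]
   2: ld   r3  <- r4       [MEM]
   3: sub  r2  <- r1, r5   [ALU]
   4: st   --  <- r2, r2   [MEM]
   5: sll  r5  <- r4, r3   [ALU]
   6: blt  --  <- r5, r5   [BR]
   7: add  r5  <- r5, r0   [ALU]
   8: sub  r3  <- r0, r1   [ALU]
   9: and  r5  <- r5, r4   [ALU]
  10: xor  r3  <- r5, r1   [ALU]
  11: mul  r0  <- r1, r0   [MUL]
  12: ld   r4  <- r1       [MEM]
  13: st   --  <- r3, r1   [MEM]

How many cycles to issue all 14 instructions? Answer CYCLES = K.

[0] i0  sub.ALU  -- RAW r3
[1] i1  beq.BR  -- no-port BR/MEM
[2] i2,i3  ld.MEM+sub.ALU  -- 2-wide
[3] i4,i5  st.MEM+sll.ALU  -- 2-wide
[4] i6,i7  blt.BR+add.ALU  -- 2-wide
[5] i8,i9  sub.ALU+and.ALU  -- 2-wide
[6] i10,i11  xor.ALU+mul.MUL  -- 2-wide
[7] i12  ld.MEM  -- no-port MEM/MEM
[8] i13  st.MEM  -- tail

CYCLES = 9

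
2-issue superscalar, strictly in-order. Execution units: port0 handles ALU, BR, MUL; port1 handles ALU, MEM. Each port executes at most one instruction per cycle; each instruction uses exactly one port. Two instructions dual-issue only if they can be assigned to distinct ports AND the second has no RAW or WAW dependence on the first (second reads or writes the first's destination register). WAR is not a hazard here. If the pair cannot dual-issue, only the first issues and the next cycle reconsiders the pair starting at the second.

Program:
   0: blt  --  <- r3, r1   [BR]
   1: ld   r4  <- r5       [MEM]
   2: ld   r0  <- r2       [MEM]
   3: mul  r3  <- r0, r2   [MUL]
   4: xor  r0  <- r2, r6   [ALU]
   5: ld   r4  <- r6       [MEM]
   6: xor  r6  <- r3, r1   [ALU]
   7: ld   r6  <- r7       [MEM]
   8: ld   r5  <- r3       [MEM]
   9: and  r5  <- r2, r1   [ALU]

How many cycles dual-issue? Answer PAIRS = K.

  cy0 -> i0+i1 (blt.BR/ld.MEM) 2-wide
  cy1 -> i2 (ld.MEM) RAW r0
  cy2 -> i3+i4 (mul.MUL/xor.ALU) 2-wide
  cy3 -> i5+i6 (ld.MEM/xor.ALU) 2-wide
  cy4 -> i7 (ld.MEM) no-port MEM/MEM
  cy5 -> i8 (ld.MEM) WAW r5
  cy6 -> i9 (and.ALU) tail

PAIRS = 3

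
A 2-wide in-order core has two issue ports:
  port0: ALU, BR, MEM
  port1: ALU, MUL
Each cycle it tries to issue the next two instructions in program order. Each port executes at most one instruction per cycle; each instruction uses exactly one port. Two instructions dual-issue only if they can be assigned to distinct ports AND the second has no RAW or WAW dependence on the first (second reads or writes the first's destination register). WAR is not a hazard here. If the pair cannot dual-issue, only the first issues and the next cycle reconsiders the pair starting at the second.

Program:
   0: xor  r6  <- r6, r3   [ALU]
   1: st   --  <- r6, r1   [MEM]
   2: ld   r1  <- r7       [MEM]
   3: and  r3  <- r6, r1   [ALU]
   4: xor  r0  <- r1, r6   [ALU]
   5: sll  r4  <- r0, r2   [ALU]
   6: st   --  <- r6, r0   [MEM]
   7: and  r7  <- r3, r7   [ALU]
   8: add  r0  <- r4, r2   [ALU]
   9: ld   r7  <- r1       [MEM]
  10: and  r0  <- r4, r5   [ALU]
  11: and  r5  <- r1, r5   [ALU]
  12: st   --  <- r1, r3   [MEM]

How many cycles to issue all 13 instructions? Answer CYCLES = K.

CYCLES = 8

c0: i0 xor  RAW r6
c1: i1 st  no-port MEM/MEM
c2: i2 ld  RAW r1
c3: i3+i4 and;xor  pair
c4: i5+i6 sll;st  pair
c5: i7+i8 and;add  pair
c6: i9+i10 ld;and  pair
c7: i11+i12 and;st  pair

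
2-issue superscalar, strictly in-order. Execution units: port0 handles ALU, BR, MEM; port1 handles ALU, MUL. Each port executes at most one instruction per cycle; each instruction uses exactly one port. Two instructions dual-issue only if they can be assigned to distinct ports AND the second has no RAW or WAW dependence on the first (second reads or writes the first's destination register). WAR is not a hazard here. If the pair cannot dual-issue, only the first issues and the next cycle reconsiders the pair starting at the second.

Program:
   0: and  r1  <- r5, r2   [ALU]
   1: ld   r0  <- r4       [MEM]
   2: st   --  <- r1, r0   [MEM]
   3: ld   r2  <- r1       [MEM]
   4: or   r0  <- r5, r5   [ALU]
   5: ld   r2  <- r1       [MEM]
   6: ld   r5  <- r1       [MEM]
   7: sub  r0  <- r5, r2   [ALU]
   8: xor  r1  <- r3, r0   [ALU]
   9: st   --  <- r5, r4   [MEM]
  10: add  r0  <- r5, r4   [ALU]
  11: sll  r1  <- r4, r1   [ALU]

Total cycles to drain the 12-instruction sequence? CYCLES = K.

CYCLES = 8

0. and ld @i0/i1  | dual
1. st @i2  | no-port MEM/MEM
2. ld or @i3/i4  | dual
3. ld @i5  | no-port MEM/MEM
4. ld @i6  | RAW r5
5. sub @i7  | RAW r0
6. xor st @i8/i9  | dual
7. add sll @i10/i11  | dual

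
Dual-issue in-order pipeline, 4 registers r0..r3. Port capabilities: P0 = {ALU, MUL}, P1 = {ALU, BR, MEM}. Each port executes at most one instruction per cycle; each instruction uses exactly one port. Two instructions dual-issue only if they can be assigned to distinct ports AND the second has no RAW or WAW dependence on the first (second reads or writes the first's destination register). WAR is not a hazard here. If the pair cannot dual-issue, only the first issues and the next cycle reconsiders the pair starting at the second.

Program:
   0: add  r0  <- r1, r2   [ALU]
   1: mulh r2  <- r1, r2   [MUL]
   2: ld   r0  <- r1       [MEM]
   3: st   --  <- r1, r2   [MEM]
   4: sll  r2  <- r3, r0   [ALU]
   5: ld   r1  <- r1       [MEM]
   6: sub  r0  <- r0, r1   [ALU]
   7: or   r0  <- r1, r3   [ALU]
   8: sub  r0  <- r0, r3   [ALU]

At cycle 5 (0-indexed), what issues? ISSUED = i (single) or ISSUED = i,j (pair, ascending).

  cy0 -> i0,i1 (add.ALU mulh.MUL) pair
  cy1 -> i2 (ld.MEM) no-port MEM/MEM
  cy2 -> i3,i4 (st.MEM sll.ALU) pair
  cy3 -> i5 (ld.MEM) RAW r1
  cy4 -> i6 (sub.ALU) WAW r0
  cy5 -> i7 (or.ALU) RAW+WAW r0
  cy6 -> i8 (sub.ALU) tail

ISSUED = 7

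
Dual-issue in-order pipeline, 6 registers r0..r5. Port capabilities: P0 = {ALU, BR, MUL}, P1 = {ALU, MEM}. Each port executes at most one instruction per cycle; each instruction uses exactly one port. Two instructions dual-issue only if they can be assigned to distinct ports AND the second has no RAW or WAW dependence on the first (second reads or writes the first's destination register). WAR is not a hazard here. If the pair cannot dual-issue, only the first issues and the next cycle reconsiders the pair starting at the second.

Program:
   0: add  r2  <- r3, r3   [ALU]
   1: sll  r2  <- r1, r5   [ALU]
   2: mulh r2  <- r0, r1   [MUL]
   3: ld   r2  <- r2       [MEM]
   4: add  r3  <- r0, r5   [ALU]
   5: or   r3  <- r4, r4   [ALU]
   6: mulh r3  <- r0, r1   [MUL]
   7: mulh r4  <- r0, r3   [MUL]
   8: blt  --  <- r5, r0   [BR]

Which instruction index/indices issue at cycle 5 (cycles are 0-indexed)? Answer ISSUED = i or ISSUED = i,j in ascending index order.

  cy0 -> i0 (add.ALU) WAW r2
  cy1 -> i1 (sll.ALU) WAW r2
  cy2 -> i2 (mulh.MUL) RAW+WAW r2
  cy3 -> i3/i4 (ld.MEM;add.ALU) dual
  cy4 -> i5 (or.ALU) WAW r3
  cy5 -> i6 (mulh.MUL) no-port MUL/MUL
  cy6 -> i7 (mulh.MUL) no-port MUL/BR
  cy7 -> i8 (blt.BR) tail

ISSUED = 6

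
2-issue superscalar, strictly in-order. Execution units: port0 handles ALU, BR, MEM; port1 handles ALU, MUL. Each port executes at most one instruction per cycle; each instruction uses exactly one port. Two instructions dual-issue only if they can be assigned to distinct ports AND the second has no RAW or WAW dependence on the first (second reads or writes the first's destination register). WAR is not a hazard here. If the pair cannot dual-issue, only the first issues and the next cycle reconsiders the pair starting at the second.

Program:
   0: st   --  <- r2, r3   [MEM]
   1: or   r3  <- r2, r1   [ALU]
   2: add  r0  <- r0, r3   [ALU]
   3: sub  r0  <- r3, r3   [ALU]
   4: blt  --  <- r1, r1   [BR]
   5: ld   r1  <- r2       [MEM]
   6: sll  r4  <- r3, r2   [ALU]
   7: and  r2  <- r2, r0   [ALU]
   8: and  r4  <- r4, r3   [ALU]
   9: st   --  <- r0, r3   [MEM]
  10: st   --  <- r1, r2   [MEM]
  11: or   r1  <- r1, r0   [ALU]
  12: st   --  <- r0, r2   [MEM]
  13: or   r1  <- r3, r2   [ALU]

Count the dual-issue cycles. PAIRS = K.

PAIRS = 6

[0] i0+i1  st/or  -- 2-wide
[1] i2  add  -- WAW r0
[2] i3+i4  sub/blt  -- 2-wide
[3] i5+i6  ld/sll  -- 2-wide
[4] i7+i8  and/and  -- 2-wide
[5] i9  st  -- no-port MEM/MEM
[6] i10+i11  st/or  -- 2-wide
[7] i12+i13  st/or  -- 2-wide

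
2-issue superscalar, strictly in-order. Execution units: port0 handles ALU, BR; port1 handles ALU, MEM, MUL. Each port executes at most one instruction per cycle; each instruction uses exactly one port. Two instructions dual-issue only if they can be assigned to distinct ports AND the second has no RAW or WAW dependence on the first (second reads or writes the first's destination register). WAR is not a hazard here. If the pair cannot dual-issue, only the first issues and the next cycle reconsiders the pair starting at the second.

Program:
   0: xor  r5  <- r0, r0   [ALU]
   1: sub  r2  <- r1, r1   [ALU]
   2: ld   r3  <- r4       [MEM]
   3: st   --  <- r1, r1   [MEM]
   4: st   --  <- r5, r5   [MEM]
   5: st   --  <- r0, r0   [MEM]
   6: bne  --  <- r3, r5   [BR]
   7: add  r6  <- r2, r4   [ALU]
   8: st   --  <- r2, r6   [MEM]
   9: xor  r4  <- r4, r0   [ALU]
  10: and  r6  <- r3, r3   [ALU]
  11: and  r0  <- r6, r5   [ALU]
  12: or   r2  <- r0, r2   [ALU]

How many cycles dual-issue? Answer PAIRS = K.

PAIRS = 3

#0 head=0: xor sub i0,i1 2-wide
#1 head=2: ld i2 no-port MEM/MEM
#2 head=3: st i3 no-port MEM/MEM
#3 head=4: st i4 no-port MEM/MEM
#4 head=5: st bne i5,i6 2-wide
#5 head=7: add i7 RAW r6
#6 head=8: st xor i8,i9 2-wide
#7 head=10: and i10 RAW r6
#8 head=11: and i11 RAW r0
#9 head=12: or i12 tail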